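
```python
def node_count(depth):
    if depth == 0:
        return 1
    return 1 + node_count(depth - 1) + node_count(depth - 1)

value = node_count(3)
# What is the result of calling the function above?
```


node_count(3)
= 1 + node_count(2) + node_count(2)
= 1 + 2 * node_count(2)
node_count(k) = 2^(k+1) - 1
node_count(0) = 1
node_count(1) = 3
node_count(2) = 7
node_count(3) = 15
node_count(3) = 2^4 - 1 = 15


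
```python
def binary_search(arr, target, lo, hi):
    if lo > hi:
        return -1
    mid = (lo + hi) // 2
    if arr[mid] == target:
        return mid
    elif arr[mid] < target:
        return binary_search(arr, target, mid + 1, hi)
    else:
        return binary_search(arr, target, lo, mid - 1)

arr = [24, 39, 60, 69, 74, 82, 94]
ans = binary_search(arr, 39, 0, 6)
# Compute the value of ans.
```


binary_search(arr, 39, 0, 6)
lo=0, hi=6, mid=3, arr[mid]=69
69 > 39, search left half
lo=0, hi=2, mid=1, arr[mid]=39
arr[1] == 39, found at index 1
= 1


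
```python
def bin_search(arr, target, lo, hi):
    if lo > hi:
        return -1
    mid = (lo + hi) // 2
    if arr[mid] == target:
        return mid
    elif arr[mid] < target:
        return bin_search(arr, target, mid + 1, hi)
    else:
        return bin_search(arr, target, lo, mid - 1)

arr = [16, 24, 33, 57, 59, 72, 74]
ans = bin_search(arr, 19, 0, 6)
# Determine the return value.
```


bin_search(arr, 19, 0, 6)
lo=0, hi=6, mid=3, arr[mid]=57
57 > 19, search left half
lo=0, hi=2, mid=1, arr[mid]=24
24 > 19, search left half
lo=0, hi=0, mid=0, arr[mid]=16
16 < 19, search right half
lo > hi, target not found, return -1
= -1


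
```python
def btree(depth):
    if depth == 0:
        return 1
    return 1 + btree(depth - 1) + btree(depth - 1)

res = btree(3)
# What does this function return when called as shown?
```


btree(3)
= 1 + btree(2) + btree(2)
= 1 + 2 * btree(2)
btree(k) = 2^(k+1) - 1
btree(0) = 1
btree(1) = 3
btree(2) = 7
btree(3) = 15
btree(3) = 2^4 - 1 = 15


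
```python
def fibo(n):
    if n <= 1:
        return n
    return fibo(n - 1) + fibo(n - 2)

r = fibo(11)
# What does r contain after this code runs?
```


fibo(11)
= fibo(10) + fibo(9)
= (fibo(9) + fibo(8)) + fibo(9)
Computing bottom-up: fibo(0)=0, fibo(1)=1, fibo(2)=1, fibo(3)=2, fibo(4)=3, fibo(5)=5, fibo(6)=8, fibo(7)=13, fibo(8)=21, fibo(9)=34, fibo(10)=55, fibo(11)=89
= 89


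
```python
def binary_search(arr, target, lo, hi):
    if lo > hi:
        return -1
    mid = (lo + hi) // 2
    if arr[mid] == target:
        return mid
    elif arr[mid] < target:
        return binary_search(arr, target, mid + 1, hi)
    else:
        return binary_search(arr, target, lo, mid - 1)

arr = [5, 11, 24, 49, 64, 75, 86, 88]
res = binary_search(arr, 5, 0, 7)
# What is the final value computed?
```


binary_search(arr, 5, 0, 7)
lo=0, hi=7, mid=3, arr[mid]=49
49 > 5, search left half
lo=0, hi=2, mid=1, arr[mid]=11
11 > 5, search left half
lo=0, hi=0, mid=0, arr[mid]=5
arr[0] == 5, found at index 0
= 0


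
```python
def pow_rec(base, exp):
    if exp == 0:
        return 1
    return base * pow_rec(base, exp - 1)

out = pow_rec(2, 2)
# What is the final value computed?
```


pow_rec(2, 2)
= 2 * pow_rec(2, 1)
= 2 * 2 * pow_rec(2, 0)
= 2 * 2 * 1
= 4


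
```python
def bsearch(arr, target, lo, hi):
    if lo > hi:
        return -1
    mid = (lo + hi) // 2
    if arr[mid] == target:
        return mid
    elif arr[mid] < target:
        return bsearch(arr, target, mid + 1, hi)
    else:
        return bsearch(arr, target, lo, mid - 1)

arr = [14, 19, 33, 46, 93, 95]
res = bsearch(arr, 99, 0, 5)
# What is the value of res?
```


bsearch(arr, 99, 0, 5)
lo=0, hi=5, mid=2, arr[mid]=33
33 < 99, search right half
lo=3, hi=5, mid=4, arr[mid]=93
93 < 99, search right half
lo=5, hi=5, mid=5, arr[mid]=95
95 < 99, search right half
lo > hi, target not found, return -1
= -1


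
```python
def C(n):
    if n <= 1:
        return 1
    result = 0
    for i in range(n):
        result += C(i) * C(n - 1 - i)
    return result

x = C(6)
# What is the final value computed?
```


C(6)
= sum of C(i) * C(6-1-i) for i in 0..5
First compute sub-values bottom-up:
  C(0) = 1, C(1) = 1
  C(2) = 1*1 + 1*1 = 2
  C(3) = 1*2 + 1*1 + 2*1 = 5
  C(4) = 1*5 + 1*2 + 2*1 + 5*1 = 14
  C(5) = 1*14 + 1*5 + 2*2 + 5*1 + 14*1 = 42
Now C(6):
  C(0)*C(5) = 1*42 = 42
  C(1)*C(4) = 1*14 = 14
  C(2)*C(3) = 2*5 = 10
  C(3)*C(2) = 5*2 = 10
  C(4)*C(1) = 14*1 = 14
  C(5)*C(0) = 42*1 = 42
= 42 + 14 + 10 + 10 + 14 + 42
= 132


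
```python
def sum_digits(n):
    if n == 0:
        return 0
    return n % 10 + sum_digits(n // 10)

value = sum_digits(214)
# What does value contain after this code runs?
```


sum_digits(214)
= 4 + sum_digits(21)
= 4 + 1 + sum_digits(2)
= 4 + 1 + 2 + sum_digits(0)
= 4 + 1 + 2 + 0
= 7


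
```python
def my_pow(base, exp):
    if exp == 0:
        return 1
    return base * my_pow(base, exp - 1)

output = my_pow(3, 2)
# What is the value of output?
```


my_pow(3, 2)
= 3 * my_pow(3, 1)
= 3 * 3 * my_pow(3, 0)
= 3 * 3 * 1
= 9


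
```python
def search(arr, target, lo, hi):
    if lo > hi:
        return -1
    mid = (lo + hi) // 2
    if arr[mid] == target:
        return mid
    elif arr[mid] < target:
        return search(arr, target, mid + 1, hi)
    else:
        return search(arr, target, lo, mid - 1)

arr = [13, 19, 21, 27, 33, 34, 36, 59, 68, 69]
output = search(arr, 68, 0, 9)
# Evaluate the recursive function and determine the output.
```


search(arr, 68, 0, 9)
lo=0, hi=9, mid=4, arr[mid]=33
33 < 68, search right half
lo=5, hi=9, mid=7, arr[mid]=59
59 < 68, search right half
lo=8, hi=9, mid=8, arr[mid]=68
arr[8] == 68, found at index 8
= 8


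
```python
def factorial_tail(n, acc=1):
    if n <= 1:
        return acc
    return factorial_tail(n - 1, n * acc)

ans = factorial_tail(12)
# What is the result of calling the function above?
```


factorial_tail(12, 1)
= factorial_tail(11, 12 * 1) = factorial_tail(11, 12)
= factorial_tail(10, 11 * 12) = factorial_tail(10, 132)
= factorial_tail(9, 10 * 132) = factorial_tail(9, 1320)
= factorial_tail(8, 9 * 1320) = factorial_tail(8, 11880)
= factorial_tail(7, 8 * 11880) = factorial_tail(7, 95040)
= factorial_tail(6, 7 * 95040) = factorial_tail(6, 665280)
= factorial_tail(5, 6 * 665280) = factorial_tail(5, 3991680)
= factorial_tail(4, 5 * 3991680) = factorial_tail(4, 19958400)
= factorial_tail(3, 4 * 19958400) = factorial_tail(3, 79833600)
= factorial_tail(2, 3 * 79833600) = factorial_tail(2, 239500800)
= factorial_tail(1, 2 * 239500800) = factorial_tail(1, 479001600)
n <= 1, return acc = 479001600


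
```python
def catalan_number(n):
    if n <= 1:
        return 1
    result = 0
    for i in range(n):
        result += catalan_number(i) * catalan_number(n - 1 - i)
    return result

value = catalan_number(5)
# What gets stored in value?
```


catalan_number(5)
= sum of catalan_number(i) * catalan_number(5-1-i) for i in 0..4
First compute sub-values bottom-up:
  catalan_number(0) = 1, catalan_number(1) = 1
  catalan_number(2) = 1*1 + 1*1 = 2
  catalan_number(3) = 1*2 + 1*1 + 2*1 = 5
  catalan_number(4) = 1*5 + 1*2 + 2*1 + 5*1 = 14
Now catalan_number(5):
  catalan_number(0)*catalan_number(4) = 1*14 = 14
  catalan_number(1)*catalan_number(3) = 1*5 = 5
  catalan_number(2)*catalan_number(2) = 2*2 = 4
  catalan_number(3)*catalan_number(1) = 5*1 = 5
  catalan_number(4)*catalan_number(0) = 14*1 = 14
= 14 + 5 + 4 + 5 + 14
= 42


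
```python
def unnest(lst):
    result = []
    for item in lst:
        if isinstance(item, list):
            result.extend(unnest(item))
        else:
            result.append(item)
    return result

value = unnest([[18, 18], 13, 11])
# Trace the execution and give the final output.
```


unnest([[18, 18], 13, 11])
Processing each element:
  [18, 18] is a list -> unnest recursively -> [18, 18]
  13 is not a list -> append 13
  11 is not a list -> append 11
= [18, 18, 13, 11]


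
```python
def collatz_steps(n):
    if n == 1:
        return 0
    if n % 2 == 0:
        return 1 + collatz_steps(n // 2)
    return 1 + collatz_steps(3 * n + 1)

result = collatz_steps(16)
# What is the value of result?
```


collatz_steps(16)
16 is even -> collatz_steps(8)
8 is even -> collatz_steps(4)
4 is even -> collatz_steps(2)
2 is even -> collatz_steps(1)
Reached 1 after 4 steps
= 4


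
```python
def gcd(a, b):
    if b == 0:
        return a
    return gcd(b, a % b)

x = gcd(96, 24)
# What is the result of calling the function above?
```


gcd(96, 24)
= gcd(24, 96 % 24) = gcd(24, 0)
b == 0, return a = 24


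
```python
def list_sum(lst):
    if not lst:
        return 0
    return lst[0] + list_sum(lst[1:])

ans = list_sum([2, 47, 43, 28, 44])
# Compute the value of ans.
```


list_sum([2, 47, 43, 28, 44])
= 2 + list_sum([47, 43, 28, 44])
= 2 + 47 + list_sum([43, 28, 44])
= 2 + 47 + 43 + list_sum([28, 44])
= 2 + 47 + 43 + 28 + list_sum([44])
= 2 + 47 + 43 + 28 + 44 + list_sum([])
= 2 + 47 + 43 + 28 + 44 + 0
= 164


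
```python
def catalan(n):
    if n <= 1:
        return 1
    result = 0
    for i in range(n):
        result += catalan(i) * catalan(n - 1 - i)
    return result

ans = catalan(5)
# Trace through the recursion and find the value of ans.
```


catalan(5)
= sum of catalan(i) * catalan(5-1-i) for i in 0..4
First compute sub-values bottom-up:
  catalan(0) = 1, catalan(1) = 1
  catalan(2) = 1*1 + 1*1 = 2
  catalan(3) = 1*2 + 1*1 + 2*1 = 5
  catalan(4) = 1*5 + 1*2 + 2*1 + 5*1 = 14
Now catalan(5):
  catalan(0)*catalan(4) = 1*14 = 14
  catalan(1)*catalan(3) = 1*5 = 5
  catalan(2)*catalan(2) = 2*2 = 4
  catalan(3)*catalan(1) = 5*1 = 5
  catalan(4)*catalan(0) = 14*1 = 14
= 14 + 5 + 4 + 5 + 14
= 42


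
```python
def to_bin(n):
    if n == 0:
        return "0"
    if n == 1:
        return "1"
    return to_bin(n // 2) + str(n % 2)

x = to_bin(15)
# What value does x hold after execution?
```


to_bin(15)
= to_bin(7) + "1"
= to_bin(3) + "1" + "1"
= to_bin(1) + "1" + "1" + "1"
= "1" + "1" + "1" + "1"
= "1111"


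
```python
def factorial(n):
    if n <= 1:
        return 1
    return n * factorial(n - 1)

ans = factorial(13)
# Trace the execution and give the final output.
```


factorial(13)
= 13 * factorial(12)
= 13 * 12 * factorial(11)
= 13 * 12 * 11 * factorial(10)
= 13 * 12 * 11 * 10 * factorial(9)
= 13 * 12 * 11 * 10 * 9 * factorial(8)
= 13 * 12 * 11 * 10 * 9 * 8 * factorial(7)
= 13 * 12 * 11 * 10 * 9 * 8 * 7 * factorial(6)
= 13 * 12 * 11 * 10 * 9 * 8 * 7 * 6 * factorial(5)
= 13 * 12 * 11 * 10 * 9 * 8 * 7 * 6 * 5 * factorial(4)
= 13 * 12 * 11 * 10 * 9 * 8 * 7 * 6 * 5 * 4 * factorial(3)
= 13 * 12 * 11 * 10 * 9 * 8 * 7 * 6 * 5 * 4 * 3 * factorial(2)
= 13 * 12 * 11 * 10 * 9 * 8 * 7 * 6 * 5 * 4 * 3 * 2 * factorial(1)
= 13 * 12 * 11 * 10 * 9 * 8 * 7 * 6 * 5 * 4 * 3 * 2 * 1
= 6227020800


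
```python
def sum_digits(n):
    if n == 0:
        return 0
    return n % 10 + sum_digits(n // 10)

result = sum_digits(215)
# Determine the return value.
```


sum_digits(215)
= 5 + sum_digits(21)
= 5 + 1 + sum_digits(2)
= 5 + 1 + 2 + sum_digits(0)
= 5 + 1 + 2 + 0
= 8


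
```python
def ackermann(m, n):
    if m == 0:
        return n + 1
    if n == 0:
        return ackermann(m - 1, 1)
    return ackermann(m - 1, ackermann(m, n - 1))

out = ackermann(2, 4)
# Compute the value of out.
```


ackermann(2, 4)
= ackermann(1, ackermann(2, 3))
First compute ackermann(2, 3) = 9
= ackermann(1, 9)
= 11


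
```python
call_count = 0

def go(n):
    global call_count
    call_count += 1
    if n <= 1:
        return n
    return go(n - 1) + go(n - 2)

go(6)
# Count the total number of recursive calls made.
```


go(6) calls go(5) and go(4); each non-base call branches into two more.
Let C(k) = total number of calls made by go(k), including the call to go(k) itself.
Base cases: C(0) = 1, C(1) = 1
Recurrence: C(k) = 1 + C(k-1) + C(k-2)
  C(2) = 1 + C(1) + C(0) = 1 + 1 + 1 = 3
  C(3) = 1 + C(2) + C(1) = 1 + 3 + 1 = 5
  C(4) = 1 + C(3) + C(2) = 1 + 5 + 3 = 9
  C(5) = 1 + C(4) + C(3) = 1 + 9 + 5 = 15
  C(6) = 1 + C(5) + C(4) = 1 + 15 + 9 = 25
Total calls = C(6) = 25


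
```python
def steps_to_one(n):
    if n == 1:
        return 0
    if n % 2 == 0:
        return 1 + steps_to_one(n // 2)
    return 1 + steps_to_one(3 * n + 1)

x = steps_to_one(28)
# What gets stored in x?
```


steps_to_one(28)
28 is even -> steps_to_one(14)
14 is even -> steps_to_one(7)
7 is odd -> 3*7+1 = 22 -> steps_to_one(22)
22 is even -> steps_to_one(11)
11 is odd -> 3*11+1 = 34 -> steps_to_one(34)
34 is even -> steps_to_one(17)
17 is odd -> 3*17+1 = 52 -> steps_to_one(52)
52 is even -> steps_to_one(26)
26 is even -> steps_to_one(13)
13 is odd -> 3*13+1 = 40 -> steps_to_one(40)
40 is even -> steps_to_one(20)
20 is even -> steps_to_one(10)
10 is even -> steps_to_one(5)
5 is odd -> 3*5+1 = 16 -> steps_to_one(16)
16 is even -> steps_to_one(8)
8 is even -> steps_to_one(4)
4 is even -> steps_to_one(2)
2 is even -> steps_to_one(1)
Reached 1 after 18 steps
= 18


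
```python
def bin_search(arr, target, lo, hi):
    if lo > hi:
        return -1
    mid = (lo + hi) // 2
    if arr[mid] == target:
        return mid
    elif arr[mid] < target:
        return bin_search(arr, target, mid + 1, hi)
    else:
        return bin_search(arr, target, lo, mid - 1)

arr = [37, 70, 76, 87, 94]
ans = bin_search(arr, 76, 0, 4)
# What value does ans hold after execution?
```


bin_search(arr, 76, 0, 4)
lo=0, hi=4, mid=2, arr[mid]=76
arr[2] == 76, found at index 2
= 2


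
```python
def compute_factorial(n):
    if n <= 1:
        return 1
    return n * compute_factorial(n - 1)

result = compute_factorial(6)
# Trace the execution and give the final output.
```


compute_factorial(6)
= 6 * compute_factorial(5)
= 6 * 5 * compute_factorial(4)
= 6 * 5 * 4 * compute_factorial(3)
= 6 * 5 * 4 * 3 * compute_factorial(2)
= 6 * 5 * 4 * 3 * 2 * compute_factorial(1)
= 6 * 5 * 4 * 3 * 2 * 1
= 720


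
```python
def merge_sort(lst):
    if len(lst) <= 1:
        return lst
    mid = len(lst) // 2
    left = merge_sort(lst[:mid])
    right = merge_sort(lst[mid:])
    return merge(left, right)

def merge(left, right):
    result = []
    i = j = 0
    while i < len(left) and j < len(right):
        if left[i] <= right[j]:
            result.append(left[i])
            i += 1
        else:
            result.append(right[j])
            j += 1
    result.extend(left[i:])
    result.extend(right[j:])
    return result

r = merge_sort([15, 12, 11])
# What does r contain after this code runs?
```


merge_sort([15, 12, 11])
Split into [15] and [12, 11]
Left sorted: [15]
Right sorted: [11, 12]
Merge [15] and [11, 12]
= [11, 12, 15]


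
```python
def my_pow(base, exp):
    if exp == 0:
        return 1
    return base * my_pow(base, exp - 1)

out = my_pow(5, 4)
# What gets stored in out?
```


my_pow(5, 4)
= 5 * my_pow(5, 3)
= 5 * 5 * my_pow(5, 2)
= 5 * 5 * 5 * my_pow(5, 1)
= 5 * 5 * 5 * 5 * my_pow(5, 0)
= 5 * 5 * 5 * 5 * 1
= 625


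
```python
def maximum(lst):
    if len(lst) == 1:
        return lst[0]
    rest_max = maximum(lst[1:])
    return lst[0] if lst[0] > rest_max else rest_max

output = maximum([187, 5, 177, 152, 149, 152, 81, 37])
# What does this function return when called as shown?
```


maximum([187, 5, 177, 152, 149, 152, 81, 37])
= compare 187 with maximum([5, 177, 152, 149, 152, 81, 37])
= compare 5 with maximum([177, 152, 149, 152, 81, 37])
= compare 177 with maximum([152, 149, 152, 81, 37])
= compare 152 with maximum([149, 152, 81, 37])
= compare 149 with maximum([152, 81, 37])
= compare 152 with maximum([81, 37])
= compare 81 with maximum([37])
Base: maximum([37]) = 37
compare 81 with 37: max = 81
compare 152 with 81: max = 152
compare 149 with 152: max = 152
compare 152 with 152: max = 152
compare 177 with 152: max = 177
compare 5 with 177: max = 177
compare 187 with 177: max = 187
= 187


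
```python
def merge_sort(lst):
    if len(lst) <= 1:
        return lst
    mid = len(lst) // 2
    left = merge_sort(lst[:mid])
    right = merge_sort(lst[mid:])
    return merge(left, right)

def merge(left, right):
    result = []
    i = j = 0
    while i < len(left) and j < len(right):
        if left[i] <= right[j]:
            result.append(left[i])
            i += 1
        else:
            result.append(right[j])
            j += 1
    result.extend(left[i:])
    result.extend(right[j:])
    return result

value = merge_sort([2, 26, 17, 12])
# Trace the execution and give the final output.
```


merge_sort([2, 26, 17, 12])
Split into [2, 26] and [17, 12]
Left sorted: [2, 26]
Right sorted: [12, 17]
Merge [2, 26] and [12, 17]
= [2, 12, 17, 26]


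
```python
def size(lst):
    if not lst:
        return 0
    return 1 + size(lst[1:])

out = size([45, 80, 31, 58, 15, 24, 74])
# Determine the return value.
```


size([45, 80, 31, 58, 15, 24, 74])
= 1 + size([80, 31, 58, 15, 24, 74])
= 1 + 1 + size([31, 58, 15, 24, 74])
= 1 + 1 + 1 + size([58, 15, 24, 74])
= 1 + 1 + 1 + 1 + size([15, 24, 74])
= 1 + 1 + 1 + 1 + 1 + size([24, 74])
= 1 + 1 + 1 + 1 + 1 + 1 + size([74])
= 1 + 1 + 1 + 1 + 1 + 1 + 1 + size([])
= 1 + 1 + 1 + 1 + 1 + 1 + 1 + 0
= 7


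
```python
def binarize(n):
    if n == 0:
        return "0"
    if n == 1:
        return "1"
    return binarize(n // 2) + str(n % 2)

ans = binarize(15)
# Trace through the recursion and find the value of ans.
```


binarize(15)
= binarize(7) + "1"
= binarize(3) + "1" + "1"
= binarize(1) + "1" + "1" + "1"
= "1" + "1" + "1" + "1"
= "1111"


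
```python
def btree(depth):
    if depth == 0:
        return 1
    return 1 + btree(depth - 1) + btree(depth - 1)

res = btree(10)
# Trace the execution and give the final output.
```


btree(10)
= 1 + btree(9) + btree(9)
= 1 + 2 * btree(9)
btree(k) = 2^(k+1) - 1
btree(0) = 1
btree(1) = 3
btree(2) = 7
btree(3) = 15
btree(4) = 31
btree(10) = 2^11 - 1 = 2047


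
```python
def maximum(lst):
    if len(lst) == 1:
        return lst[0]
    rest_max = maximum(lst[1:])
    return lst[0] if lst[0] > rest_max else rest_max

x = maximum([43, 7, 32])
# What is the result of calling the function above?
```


maximum([43, 7, 32])
= compare 43 with maximum([7, 32])
= compare 7 with maximum([32])
Base: maximum([32]) = 32
compare 7 with 32: max = 32
compare 43 with 32: max = 43
= 43


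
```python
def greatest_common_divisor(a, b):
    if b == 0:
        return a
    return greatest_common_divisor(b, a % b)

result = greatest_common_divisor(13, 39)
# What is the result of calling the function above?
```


greatest_common_divisor(13, 39)
= greatest_common_divisor(39, 13 % 39) = greatest_common_divisor(39, 13)
= greatest_common_divisor(13, 39 % 13) = greatest_common_divisor(13, 0)
b == 0, return a = 13


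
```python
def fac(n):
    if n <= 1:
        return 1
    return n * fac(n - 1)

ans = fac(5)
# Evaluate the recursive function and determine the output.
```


fac(5)
= 5 * fac(4)
= 5 * 4 * fac(3)
= 5 * 4 * 3 * fac(2)
= 5 * 4 * 3 * 2 * fac(1)
= 5 * 4 * 3 * 2 * 1
= 120


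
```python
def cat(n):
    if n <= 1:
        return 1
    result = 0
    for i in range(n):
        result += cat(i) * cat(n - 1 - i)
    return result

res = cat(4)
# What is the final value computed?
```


cat(4)
= sum of cat(i) * cat(4-1-i) for i in 0..3
First compute sub-values bottom-up:
  cat(0) = 1, cat(1) = 1
  cat(2) = 1*1 + 1*1 = 2
  cat(3) = 1*2 + 1*1 + 2*1 = 5
Now cat(4):
  cat(0)*cat(3) = 1*5 = 5
  cat(1)*cat(2) = 1*2 = 2
  cat(2)*cat(1) = 2*1 = 2
  cat(3)*cat(0) = 5*1 = 5
= 5 + 2 + 2 + 5
= 14


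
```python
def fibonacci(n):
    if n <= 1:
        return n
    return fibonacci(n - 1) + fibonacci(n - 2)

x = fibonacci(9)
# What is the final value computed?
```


fibonacci(9)
= fibonacci(8) + fibonacci(7)
= (fibonacci(7) + fibonacci(6)) + fibonacci(7)
Computing bottom-up: fibonacci(0)=0, fibonacci(1)=1, fibonacci(2)=1, fibonacci(3)=2, fibonacci(4)=3, fibonacci(5)=5, fibonacci(6)=8, fibonacci(7)=13, fibonacci(8)=21, fibonacci(9)=34
= 34


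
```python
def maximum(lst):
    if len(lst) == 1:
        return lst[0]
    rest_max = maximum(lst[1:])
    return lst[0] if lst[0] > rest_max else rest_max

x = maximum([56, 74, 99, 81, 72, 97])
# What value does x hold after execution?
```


maximum([56, 74, 99, 81, 72, 97])
= compare 56 with maximum([74, 99, 81, 72, 97])
= compare 74 with maximum([99, 81, 72, 97])
= compare 99 with maximum([81, 72, 97])
= compare 81 with maximum([72, 97])
= compare 72 with maximum([97])
Base: maximum([97]) = 97
compare 72 with 97: max = 97
compare 81 with 97: max = 97
compare 99 with 97: max = 99
compare 74 with 99: max = 99
compare 56 with 99: max = 99
= 99


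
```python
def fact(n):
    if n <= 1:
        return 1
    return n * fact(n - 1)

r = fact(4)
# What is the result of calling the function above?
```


fact(4)
= 4 * fact(3)
= 4 * 3 * fact(2)
= 4 * 3 * 2 * fact(1)
= 4 * 3 * 2 * 1
= 24


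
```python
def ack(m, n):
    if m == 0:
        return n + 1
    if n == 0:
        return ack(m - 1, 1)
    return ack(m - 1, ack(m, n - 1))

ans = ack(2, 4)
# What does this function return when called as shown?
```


ack(2, 4)
= ack(1, ack(2, 3))
First compute ack(2, 3) = 9
= ack(1, 9)
= 11


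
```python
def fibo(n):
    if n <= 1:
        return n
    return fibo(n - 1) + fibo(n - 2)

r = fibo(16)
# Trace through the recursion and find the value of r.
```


fibo(16)
= fibo(15) + fibo(14)
= (fibo(14) + fibo(13)) + fibo(14)
Computing bottom-up: fibo(0)=0, fibo(1)=1, fibo(2)=1, fibo(3)=2, fibo(4)=3, fibo(5)=5, fibo(6)=8, fibo(7)=13, fibo(8)=21, fibo(9)=34, fibo(10)=55, fibo(11)=89, fibo(12)=144, fibo(13)=233, fibo(14)=377, fibo(15)=610, fibo(16)=987
= 987


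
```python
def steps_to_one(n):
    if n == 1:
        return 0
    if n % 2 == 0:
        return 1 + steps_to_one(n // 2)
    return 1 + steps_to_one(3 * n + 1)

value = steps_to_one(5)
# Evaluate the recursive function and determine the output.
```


steps_to_one(5)
5 is odd -> 3*5+1 = 16 -> steps_to_one(16)
16 is even -> steps_to_one(8)
8 is even -> steps_to_one(4)
4 is even -> steps_to_one(2)
2 is even -> steps_to_one(1)
Reached 1 after 5 steps
= 5


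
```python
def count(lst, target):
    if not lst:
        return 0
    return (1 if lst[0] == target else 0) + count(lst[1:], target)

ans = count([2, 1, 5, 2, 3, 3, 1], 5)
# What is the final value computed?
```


count([2, 1, 5, 2, 3, 3, 1], 5)
lst[0]=2 != 5: 0 + count([1, 5, 2, 3, 3, 1], 5)
lst[0]=1 != 5: 0 + count([5, 2, 3, 3, 1], 5)
lst[0]=5 == 5: 1 + count([2, 3, 3, 1], 5)
lst[0]=2 != 5: 0 + count([3, 3, 1], 5)
lst[0]=3 != 5: 0 + count([3, 1], 5)
lst[0]=3 != 5: 0 + count([1], 5)
lst[0]=1 != 5: 0 + count([], 5)
= 1


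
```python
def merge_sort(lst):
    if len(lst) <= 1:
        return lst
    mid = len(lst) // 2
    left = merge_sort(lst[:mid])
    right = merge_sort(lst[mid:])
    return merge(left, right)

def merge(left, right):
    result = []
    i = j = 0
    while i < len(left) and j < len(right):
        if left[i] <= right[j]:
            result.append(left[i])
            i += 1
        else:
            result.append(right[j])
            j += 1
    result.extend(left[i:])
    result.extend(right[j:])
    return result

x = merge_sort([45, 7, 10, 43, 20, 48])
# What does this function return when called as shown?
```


merge_sort([45, 7, 10, 43, 20, 48])
Split into [45, 7, 10] and [43, 20, 48]
Left sorted: [7, 10, 45]
Right sorted: [20, 43, 48]
Merge [7, 10, 45] and [20, 43, 48]
= [7, 10, 20, 43, 45, 48]


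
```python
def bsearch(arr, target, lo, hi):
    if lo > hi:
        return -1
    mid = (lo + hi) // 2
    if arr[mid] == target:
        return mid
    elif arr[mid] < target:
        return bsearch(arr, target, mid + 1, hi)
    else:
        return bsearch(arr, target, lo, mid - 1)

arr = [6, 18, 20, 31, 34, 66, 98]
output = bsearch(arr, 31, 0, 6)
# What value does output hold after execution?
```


bsearch(arr, 31, 0, 6)
lo=0, hi=6, mid=3, arr[mid]=31
arr[3] == 31, found at index 3
= 3


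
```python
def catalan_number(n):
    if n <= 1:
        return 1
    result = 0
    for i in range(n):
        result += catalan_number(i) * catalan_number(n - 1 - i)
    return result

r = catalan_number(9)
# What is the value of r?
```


catalan_number(9)
= sum of catalan_number(i) * catalan_number(9-1-i) for i in 0..8
First compute sub-values bottom-up:
  catalan_number(0) = 1, catalan_number(1) = 1
  catalan_number(2) = 1*1 + 1*1 = 2
  catalan_number(3) = 1*2 + 1*1 + 2*1 = 5
  catalan_number(4) = 1*5 + 1*2 + 2*1 + 5*1 = 14
  catalan_number(5) = 1*14 + 1*5 + 2*2 + 5*1 + 14*1 = 42
  catalan_number(6) = 1*42 + 1*14 + 2*5 + 5*2 + 14*1 + 42*1 = 132
  catalan_number(7) = 1*132 + 1*42 + 2*14 + 5*5 + 14*2 + 42*1 + 132*1 = 429
  catalan_number(8) = 1*429 + 1*132 + 2*42 + 5*14 + 14*5 + 42*2 + 132*1 + 429*1 = 1430
Now catalan_number(9):
  catalan_number(0)*catalan_number(8) = 1*1430 = 1430
  catalan_number(1)*catalan_number(7) = 1*429 = 429
  catalan_number(2)*catalan_number(6) = 2*132 = 264
  catalan_number(3)*catalan_number(5) = 5*42 = 210
  catalan_number(4)*catalan_number(4) = 14*14 = 196
  catalan_number(5)*catalan_number(3) = 42*5 = 210
  catalan_number(6)*catalan_number(2) = 132*2 = 264
  catalan_number(7)*catalan_number(1) = 429*1 = 429
  catalan_number(8)*catalan_number(0) = 1430*1 = 1430
= 1430 + 429 + 264 + 210 + 196 + 210 + 264 + 429 + 1430
= 4862


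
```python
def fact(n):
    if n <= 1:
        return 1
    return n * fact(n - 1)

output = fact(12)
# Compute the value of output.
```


fact(12)
= 12 * fact(11)
= 12 * 11 * fact(10)
= 12 * 11 * 10 * fact(9)
= 12 * 11 * 10 * 9 * fact(8)
= 12 * 11 * 10 * 9 * 8 * fact(7)
= 12 * 11 * 10 * 9 * 8 * 7 * fact(6)
= 12 * 11 * 10 * 9 * 8 * 7 * 6 * fact(5)
= 12 * 11 * 10 * 9 * 8 * 7 * 6 * 5 * fact(4)
= 12 * 11 * 10 * 9 * 8 * 7 * 6 * 5 * 4 * fact(3)
= 12 * 11 * 10 * 9 * 8 * 7 * 6 * 5 * 4 * 3 * fact(2)
= 12 * 11 * 10 * 9 * 8 * 7 * 6 * 5 * 4 * 3 * 2 * fact(1)
= 12 * 11 * 10 * 9 * 8 * 7 * 6 * 5 * 4 * 3 * 2 * 1
= 479001600


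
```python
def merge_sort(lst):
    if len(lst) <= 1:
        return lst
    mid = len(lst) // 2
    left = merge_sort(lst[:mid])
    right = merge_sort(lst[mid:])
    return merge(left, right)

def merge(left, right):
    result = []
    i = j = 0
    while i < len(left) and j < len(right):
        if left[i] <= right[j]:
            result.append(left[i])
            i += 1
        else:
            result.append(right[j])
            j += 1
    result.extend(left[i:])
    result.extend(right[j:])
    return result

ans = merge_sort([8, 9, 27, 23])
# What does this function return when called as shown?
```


merge_sort([8, 9, 27, 23])
Split into [8, 9] and [27, 23]
Left sorted: [8, 9]
Right sorted: [23, 27]
Merge [8, 9] and [23, 27]
= [8, 9, 23, 27]


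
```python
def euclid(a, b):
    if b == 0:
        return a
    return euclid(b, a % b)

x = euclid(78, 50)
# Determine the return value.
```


euclid(78, 50)
= euclid(50, 78 % 50) = euclid(50, 28)
= euclid(28, 50 % 28) = euclid(28, 22)
= euclid(22, 28 % 22) = euclid(22, 6)
= euclid(6, 22 % 6) = euclid(6, 4)
= euclid(4, 6 % 4) = euclid(4, 2)
= euclid(2, 4 % 2) = euclid(2, 0)
b == 0, return a = 2


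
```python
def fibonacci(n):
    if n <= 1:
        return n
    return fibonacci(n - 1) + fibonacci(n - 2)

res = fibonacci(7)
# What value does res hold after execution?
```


fibonacci(7)
= fibonacci(6) + fibonacci(5)
= (fibonacci(5) + fibonacci(4)) + fibonacci(5)
Computing bottom-up: fibonacci(0)=0, fibonacci(1)=1, fibonacci(2)=1, fibonacci(3)=2, fibonacci(4)=3, fibonacci(5)=5, fibonacci(6)=8, fibonacci(7)=13
= 13


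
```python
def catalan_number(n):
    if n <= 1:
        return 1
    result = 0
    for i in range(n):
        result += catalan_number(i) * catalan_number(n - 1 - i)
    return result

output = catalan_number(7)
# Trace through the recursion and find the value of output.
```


catalan_number(7)
= sum of catalan_number(i) * catalan_number(7-1-i) for i in 0..6
First compute sub-values bottom-up:
  catalan_number(0) = 1, catalan_number(1) = 1
  catalan_number(2) = 1*1 + 1*1 = 2
  catalan_number(3) = 1*2 + 1*1 + 2*1 = 5
  catalan_number(4) = 1*5 + 1*2 + 2*1 + 5*1 = 14
  catalan_number(5) = 1*14 + 1*5 + 2*2 + 5*1 + 14*1 = 42
  catalan_number(6) = 1*42 + 1*14 + 2*5 + 5*2 + 14*1 + 42*1 = 132
Now catalan_number(7):
  catalan_number(0)*catalan_number(6) = 1*132 = 132
  catalan_number(1)*catalan_number(5) = 1*42 = 42
  catalan_number(2)*catalan_number(4) = 2*14 = 28
  catalan_number(3)*catalan_number(3) = 5*5 = 25
  catalan_number(4)*catalan_number(2) = 14*2 = 28
  catalan_number(5)*catalan_number(1) = 42*1 = 42
  catalan_number(6)*catalan_number(0) = 132*1 = 132
= 132 + 42 + 28 + 25 + 28 + 42 + 132
= 429


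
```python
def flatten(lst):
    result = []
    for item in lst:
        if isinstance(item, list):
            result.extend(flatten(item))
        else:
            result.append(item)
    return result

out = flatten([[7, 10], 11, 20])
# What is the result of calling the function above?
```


flatten([[7, 10], 11, 20])
Processing each element:
  [7, 10] is a list -> flatten recursively -> [7, 10]
  11 is not a list -> append 11
  20 is not a list -> append 20
= [7, 10, 11, 20]


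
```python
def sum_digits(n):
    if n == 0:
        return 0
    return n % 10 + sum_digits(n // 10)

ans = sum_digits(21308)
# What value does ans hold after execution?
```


sum_digits(21308)
= 8 + sum_digits(2130)
= 8 + 0 + sum_digits(213)
= 8 + 0 + 3 + sum_digits(21)
= 8 + 0 + 3 + 1 + sum_digits(2)
= 8 + 0 + 3 + 1 + 2 + sum_digits(0)
= 8 + 0 + 3 + 1 + 2 + 0
= 14


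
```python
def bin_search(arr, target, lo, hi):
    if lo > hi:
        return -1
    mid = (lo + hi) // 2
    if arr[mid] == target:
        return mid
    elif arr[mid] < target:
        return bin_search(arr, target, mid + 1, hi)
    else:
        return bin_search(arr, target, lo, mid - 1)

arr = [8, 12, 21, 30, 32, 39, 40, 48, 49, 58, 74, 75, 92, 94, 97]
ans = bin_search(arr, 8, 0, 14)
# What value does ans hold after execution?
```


bin_search(arr, 8, 0, 14)
lo=0, hi=14, mid=7, arr[mid]=48
48 > 8, search left half
lo=0, hi=6, mid=3, arr[mid]=30
30 > 8, search left half
lo=0, hi=2, mid=1, arr[mid]=12
12 > 8, search left half
lo=0, hi=0, mid=0, arr[mid]=8
arr[0] == 8, found at index 0
= 0


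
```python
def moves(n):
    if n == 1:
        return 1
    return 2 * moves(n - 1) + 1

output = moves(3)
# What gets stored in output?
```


moves(3)
= 2 * moves(2) + 1
= 2 * (2 * moves(1) + 1) + 1
Now compute bottom-up:
moves(1) = 1
moves(2) = 2 * 1 + 1 = 3
moves(3) = 2 * 3 + 1 = 7
= 7


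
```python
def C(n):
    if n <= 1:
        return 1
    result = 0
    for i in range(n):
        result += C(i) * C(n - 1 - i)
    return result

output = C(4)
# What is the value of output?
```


C(4)
= sum of C(i) * C(4-1-i) for i in 0..3
First compute sub-values bottom-up:
  C(0) = 1, C(1) = 1
  C(2) = 1*1 + 1*1 = 2
  C(3) = 1*2 + 1*1 + 2*1 = 5
Now C(4):
  C(0)*C(3) = 1*5 = 5
  C(1)*C(2) = 1*2 = 2
  C(2)*C(1) = 2*1 = 2
  C(3)*C(0) = 5*1 = 5
= 5 + 2 + 2 + 5
= 14


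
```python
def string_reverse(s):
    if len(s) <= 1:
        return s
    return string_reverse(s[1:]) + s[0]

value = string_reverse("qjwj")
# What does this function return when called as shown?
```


string_reverse("qjwj")
= string_reverse("jwj") + "q"
= string_reverse("wj") + "j" + "q"
= string_reverse("j") + "w" + "j" + "q"
= "j" + "w" + "j" + "q"
= "jwjq"


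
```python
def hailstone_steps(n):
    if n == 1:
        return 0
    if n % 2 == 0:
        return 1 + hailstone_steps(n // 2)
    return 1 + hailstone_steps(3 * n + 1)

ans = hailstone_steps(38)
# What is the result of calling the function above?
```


hailstone_steps(38)
38 is even -> hailstone_steps(19)
19 is odd -> 3*19+1 = 58 -> hailstone_steps(58)
58 is even -> hailstone_steps(29)
29 is odd -> 3*29+1 = 88 -> hailstone_steps(88)
88 is even -> hailstone_steps(44)
44 is even -> hailstone_steps(22)
22 is even -> hailstone_steps(11)
11 is odd -> 3*11+1 = 34 -> hailstone_steps(34)
34 is even -> hailstone_steps(17)
17 is odd -> 3*17+1 = 52 -> hailstone_steps(52)
52 is even -> hailstone_steps(26)
26 is even -> hailstone_steps(13)
13 is odd -> 3*13+1 = 40 -> hailstone_steps(40)
40 is even -> hailstone_steps(20)
20 is even -> hailstone_steps(10)
10 is even -> hailstone_steps(5)
5 is odd -> 3*5+1 = 16 -> hailstone_steps(16)
16 is even -> hailstone_steps(8)
8 is even -> hailstone_steps(4)
4 is even -> hailstone_steps(2)
2 is even -> hailstone_steps(1)
Reached 1 after 21 steps
= 21


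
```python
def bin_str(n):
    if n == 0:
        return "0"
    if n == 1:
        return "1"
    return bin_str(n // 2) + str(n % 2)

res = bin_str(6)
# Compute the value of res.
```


bin_str(6)
= bin_str(3) + "0"
= bin_str(1) + "1" + "0"
= "1" + "1" + "0"
= "110"


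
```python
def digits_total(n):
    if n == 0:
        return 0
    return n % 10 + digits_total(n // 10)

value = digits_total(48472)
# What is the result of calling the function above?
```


digits_total(48472)
= 2 + digits_total(4847)
= 2 + 7 + digits_total(484)
= 2 + 7 + 4 + digits_total(48)
= 2 + 7 + 4 + 8 + digits_total(4)
= 2 + 7 + 4 + 8 + 4 + digits_total(0)
= 2 + 7 + 4 + 8 + 4 + 0
= 25


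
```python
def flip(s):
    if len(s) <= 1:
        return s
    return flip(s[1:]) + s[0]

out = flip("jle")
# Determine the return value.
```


flip("jle")
= flip("le") + "j"
= flip("e") + "l" + "j"
= "e" + "l" + "j"
= "elj"


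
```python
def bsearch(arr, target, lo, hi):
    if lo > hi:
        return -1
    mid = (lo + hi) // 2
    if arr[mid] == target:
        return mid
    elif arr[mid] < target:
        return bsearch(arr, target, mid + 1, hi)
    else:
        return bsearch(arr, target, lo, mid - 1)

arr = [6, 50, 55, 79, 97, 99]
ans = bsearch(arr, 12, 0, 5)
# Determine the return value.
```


bsearch(arr, 12, 0, 5)
lo=0, hi=5, mid=2, arr[mid]=55
55 > 12, search left half
lo=0, hi=1, mid=0, arr[mid]=6
6 < 12, search right half
lo=1, hi=1, mid=1, arr[mid]=50
50 > 12, search left half
lo > hi, target not found, return -1
= -1


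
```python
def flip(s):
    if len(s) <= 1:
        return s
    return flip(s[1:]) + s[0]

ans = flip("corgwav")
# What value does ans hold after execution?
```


flip("corgwav")
= flip("orgwav") + "c"
= flip("rgwav") + "o" + "c"
= flip("gwav") + "r" + "o" + "c"
= flip("wav") + "g" + "r" + "o" + "c"
= flip("av") + "w" + "g" + "r" + "o" + "c"
= flip("v") + "a" + "w" + "g" + "r" + "o" + "c"
= "v" + "a" + "w" + "g" + "r" + "o" + "c"
= "vawgroc"


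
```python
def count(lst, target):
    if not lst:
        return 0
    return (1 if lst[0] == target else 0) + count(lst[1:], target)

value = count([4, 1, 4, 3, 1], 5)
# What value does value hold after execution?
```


count([4, 1, 4, 3, 1], 5)
lst[0]=4 != 5: 0 + count([1, 4, 3, 1], 5)
lst[0]=1 != 5: 0 + count([4, 3, 1], 5)
lst[0]=4 != 5: 0 + count([3, 1], 5)
lst[0]=3 != 5: 0 + count([1], 5)
lst[0]=1 != 5: 0 + count([], 5)
= 0


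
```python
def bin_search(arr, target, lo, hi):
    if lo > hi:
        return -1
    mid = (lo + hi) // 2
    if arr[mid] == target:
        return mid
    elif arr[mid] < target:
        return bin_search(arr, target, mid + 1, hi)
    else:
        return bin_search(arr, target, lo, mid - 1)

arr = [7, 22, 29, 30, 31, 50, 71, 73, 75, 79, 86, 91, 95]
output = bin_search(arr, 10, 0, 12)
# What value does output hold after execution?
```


bin_search(arr, 10, 0, 12)
lo=0, hi=12, mid=6, arr[mid]=71
71 > 10, search left half
lo=0, hi=5, mid=2, arr[mid]=29
29 > 10, search left half
lo=0, hi=1, mid=0, arr[mid]=7
7 < 10, search right half
lo=1, hi=1, mid=1, arr[mid]=22
22 > 10, search left half
lo > hi, target not found, return -1
= -1


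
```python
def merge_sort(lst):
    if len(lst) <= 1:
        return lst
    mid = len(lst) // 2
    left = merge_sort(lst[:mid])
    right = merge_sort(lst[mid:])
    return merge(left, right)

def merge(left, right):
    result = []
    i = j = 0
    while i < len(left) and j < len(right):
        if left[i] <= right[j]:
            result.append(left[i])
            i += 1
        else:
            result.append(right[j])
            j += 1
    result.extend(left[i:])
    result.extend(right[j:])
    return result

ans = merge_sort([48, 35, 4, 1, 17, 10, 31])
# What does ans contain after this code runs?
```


merge_sort([48, 35, 4, 1, 17, 10, 31])
Split into [48, 35, 4] and [1, 17, 10, 31]
Left sorted: [4, 35, 48]
Right sorted: [1, 10, 17, 31]
Merge [4, 35, 48] and [1, 10, 17, 31]
= [1, 4, 10, 17, 31, 35, 48]


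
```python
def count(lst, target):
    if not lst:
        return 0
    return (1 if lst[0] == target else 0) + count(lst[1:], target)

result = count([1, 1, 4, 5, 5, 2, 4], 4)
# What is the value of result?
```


count([1, 1, 4, 5, 5, 2, 4], 4)
lst[0]=1 != 4: 0 + count([1, 4, 5, 5, 2, 4], 4)
lst[0]=1 != 4: 0 + count([4, 5, 5, 2, 4], 4)
lst[0]=4 == 4: 1 + count([5, 5, 2, 4], 4)
lst[0]=5 != 4: 0 + count([5, 2, 4], 4)
lst[0]=5 != 4: 0 + count([2, 4], 4)
lst[0]=2 != 4: 0 + count([4], 4)
lst[0]=4 == 4: 1 + count([], 4)
= 2


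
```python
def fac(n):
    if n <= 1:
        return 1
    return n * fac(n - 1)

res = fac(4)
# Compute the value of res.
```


fac(4)
= 4 * fac(3)
= 4 * 3 * fac(2)
= 4 * 3 * 2 * fac(1)
= 4 * 3 * 2 * 1
= 24


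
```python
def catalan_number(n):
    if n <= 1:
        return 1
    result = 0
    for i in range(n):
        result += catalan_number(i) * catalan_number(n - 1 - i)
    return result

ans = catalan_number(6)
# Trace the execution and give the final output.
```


catalan_number(6)
= sum of catalan_number(i) * catalan_number(6-1-i) for i in 0..5
First compute sub-values bottom-up:
  catalan_number(0) = 1, catalan_number(1) = 1
  catalan_number(2) = 1*1 + 1*1 = 2
  catalan_number(3) = 1*2 + 1*1 + 2*1 = 5
  catalan_number(4) = 1*5 + 1*2 + 2*1 + 5*1 = 14
  catalan_number(5) = 1*14 + 1*5 + 2*2 + 5*1 + 14*1 = 42
Now catalan_number(6):
  catalan_number(0)*catalan_number(5) = 1*42 = 42
  catalan_number(1)*catalan_number(4) = 1*14 = 14
  catalan_number(2)*catalan_number(3) = 2*5 = 10
  catalan_number(3)*catalan_number(2) = 5*2 = 10
  catalan_number(4)*catalan_number(1) = 14*1 = 14
  catalan_number(5)*catalan_number(0) = 42*1 = 42
= 42 + 14 + 10 + 10 + 14 + 42
= 132


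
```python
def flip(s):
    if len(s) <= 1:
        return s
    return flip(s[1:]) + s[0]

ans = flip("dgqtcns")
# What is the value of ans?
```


flip("dgqtcns")
= flip("gqtcns") + "d"
= flip("qtcns") + "g" + "d"
= flip("tcns") + "q" + "g" + "d"
= flip("cns") + "t" + "q" + "g" + "d"
= flip("ns") + "c" + "t" + "q" + "g" + "d"
= flip("s") + "n" + "c" + "t" + "q" + "g" + "d"
= "s" + "n" + "c" + "t" + "q" + "g" + "d"
= "snctqgd"


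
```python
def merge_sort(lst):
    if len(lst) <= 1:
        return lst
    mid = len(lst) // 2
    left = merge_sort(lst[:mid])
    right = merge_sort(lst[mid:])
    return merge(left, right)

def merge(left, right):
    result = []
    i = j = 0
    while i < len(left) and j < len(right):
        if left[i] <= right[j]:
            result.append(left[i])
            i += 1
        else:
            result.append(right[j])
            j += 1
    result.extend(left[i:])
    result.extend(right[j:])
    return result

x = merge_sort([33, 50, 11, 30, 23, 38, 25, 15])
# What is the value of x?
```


merge_sort([33, 50, 11, 30, 23, 38, 25, 15])
Split into [33, 50, 11, 30] and [23, 38, 25, 15]
Left sorted: [11, 30, 33, 50]
Right sorted: [15, 23, 25, 38]
Merge [11, 30, 33, 50] and [15, 23, 25, 38]
= [11, 15, 23, 25, 30, 33, 38, 50]


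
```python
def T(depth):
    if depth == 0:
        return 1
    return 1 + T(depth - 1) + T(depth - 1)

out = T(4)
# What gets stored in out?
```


T(4)
= 1 + T(3) + T(3)
= 1 + 2 * T(3)
T(k) = 2^(k+1) - 1
T(0) = 1
T(1) = 3
T(2) = 7
T(3) = 15
T(4) = 31
T(4) = 2^5 - 1 = 31


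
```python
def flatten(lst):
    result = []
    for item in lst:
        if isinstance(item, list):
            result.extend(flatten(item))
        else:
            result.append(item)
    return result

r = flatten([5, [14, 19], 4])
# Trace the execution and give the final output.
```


flatten([5, [14, 19], 4])
Processing each element:
  5 is not a list -> append 5
  [14, 19] is a list -> flatten recursively -> [14, 19]
  4 is not a list -> append 4
= [5, 14, 19, 4]
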